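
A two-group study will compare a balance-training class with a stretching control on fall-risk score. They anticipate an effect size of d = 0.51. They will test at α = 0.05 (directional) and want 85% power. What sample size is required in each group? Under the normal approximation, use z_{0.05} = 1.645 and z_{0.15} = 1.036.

n = 56 per group

For two independent groups with equal n: n = 2·((z_{α} + z_β) / d)².
z_{α} + z_β = 1.645 + 1.036 = 2.681.
n = 2 × (2.681 / 0.51)² = 2 × 5.257² = 2 × 27.63 = 55.3.
Round up to the next whole participant.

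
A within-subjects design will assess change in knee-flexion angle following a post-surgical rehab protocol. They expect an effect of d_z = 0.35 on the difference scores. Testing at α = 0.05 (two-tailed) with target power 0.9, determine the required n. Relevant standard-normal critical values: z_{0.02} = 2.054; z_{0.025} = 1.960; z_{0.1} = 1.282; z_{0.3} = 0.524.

n = 86 pairs

For a paired (one-sample on differences) test: n = ((z_{α/2} + z_β) / d)².
z_{α/2} + z_β = 1.960 + 1.282 = 3.242.
n = (3.242 / 0.35)² = 9.263² = 85.80.
Round up.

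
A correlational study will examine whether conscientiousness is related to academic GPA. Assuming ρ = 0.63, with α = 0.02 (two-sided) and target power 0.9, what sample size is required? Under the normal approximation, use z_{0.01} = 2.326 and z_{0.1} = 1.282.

n = 27

Fisher's z: C = ½·ln((1+r)/(1−r)) = ½·ln(4.4054) = 0.7414.
n = ((z_{α/2} + z_β)/C)² + 3.
(2.326 + 1.282) / 0.7414 = 3.608 / 0.7414 = 4.866.
n = 4.866² + 3 = 23.68 + 3 = 26.7.
Round up.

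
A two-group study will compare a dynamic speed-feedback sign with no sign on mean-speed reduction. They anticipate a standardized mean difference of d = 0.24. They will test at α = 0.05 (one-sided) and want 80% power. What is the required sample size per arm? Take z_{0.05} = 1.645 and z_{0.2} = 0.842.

n = 215 per group

For two independent groups with equal n: n = 2·((z_{α} + z_β) / d)².
z_{α} + z_β = 1.645 + 0.842 = 2.487.
n = 2 × (2.487 / 0.24)² = 2 × 10.363² = 2 × 107.38 = 214.8.
Round up to the next whole participant.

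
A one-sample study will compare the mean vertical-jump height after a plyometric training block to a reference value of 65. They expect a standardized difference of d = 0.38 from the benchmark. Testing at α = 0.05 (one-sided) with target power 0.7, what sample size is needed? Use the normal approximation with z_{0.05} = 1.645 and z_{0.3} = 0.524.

For a one-sample test: n = ((z_{α} + z_β) / d)².
z_{α} + z_β = 1.645 + 0.524 = 2.169.
n = (2.169 / 0.38)² = 5.708² = 32.58.
Round up.

n = 33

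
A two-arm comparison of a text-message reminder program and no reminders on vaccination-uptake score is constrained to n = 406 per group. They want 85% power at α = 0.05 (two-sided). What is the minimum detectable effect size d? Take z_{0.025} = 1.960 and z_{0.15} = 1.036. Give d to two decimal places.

d_min ≈ 0.21

For two independent groups of n = 406 each: d_min = (z_{α/2} + z_β)·√(2/n).
z-sum = 1.960 + 1.036 = 2.996.
d_min = 2.996 × √(2/406) = 2.996 × 0.0702 = 0.210.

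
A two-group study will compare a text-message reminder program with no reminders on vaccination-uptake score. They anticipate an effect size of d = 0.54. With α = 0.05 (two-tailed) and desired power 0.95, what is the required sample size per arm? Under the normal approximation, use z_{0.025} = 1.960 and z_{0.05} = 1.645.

For two independent groups with equal n: n = 2·((z_{α/2} + z_β) / d)².
z_{α/2} + z_β = 1.960 + 1.645 = 3.605.
n = 2 × (3.605 / 0.54)² = 2 × 6.676² = 2 × 44.57 = 89.1.
Round up to the next whole participant.

n = 90 per group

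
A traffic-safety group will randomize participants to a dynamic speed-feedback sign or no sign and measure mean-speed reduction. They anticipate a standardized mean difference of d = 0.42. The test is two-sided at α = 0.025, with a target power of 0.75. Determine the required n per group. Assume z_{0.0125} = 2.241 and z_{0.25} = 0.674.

n = 97 per group

For two independent groups with equal n: n = 2·((z_{α/2} + z_β) / d)².
z_{α/2} + z_β = 2.241 + 0.674 = 2.915.
n = 2 × (2.915 / 0.42)² = 2 × 6.940² = 2 × 48.17 = 96.3.
Round up to the next whole participant.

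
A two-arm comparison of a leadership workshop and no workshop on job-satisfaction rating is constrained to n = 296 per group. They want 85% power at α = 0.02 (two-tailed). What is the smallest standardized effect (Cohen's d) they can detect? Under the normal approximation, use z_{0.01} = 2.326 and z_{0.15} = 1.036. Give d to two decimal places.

d_min ≈ 0.28

For two independent groups of n = 296 each: d_min = (z_{α/2} + z_β)·√(2/n).
z-sum = 2.326 + 1.036 = 3.362.
d_min = 3.362 × √(2/296) = 3.362 × 0.0822 = 0.276.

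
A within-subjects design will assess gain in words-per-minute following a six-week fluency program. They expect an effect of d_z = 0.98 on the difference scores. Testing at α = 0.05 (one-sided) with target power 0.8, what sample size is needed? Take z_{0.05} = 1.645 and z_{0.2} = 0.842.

For a paired (one-sample on differences) test: n = ((z_{α} + z_β) / d)².
z_{α} + z_β = 1.645 + 0.842 = 2.487.
n = (2.487 / 0.98)² = 2.538² = 6.44.
Round up.

n = 7 pairs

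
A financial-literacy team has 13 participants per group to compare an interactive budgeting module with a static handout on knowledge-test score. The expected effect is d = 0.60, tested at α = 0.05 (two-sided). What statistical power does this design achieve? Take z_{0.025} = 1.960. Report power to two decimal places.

For two equal groups, power = Φ(d·√(n/2) − z_{α/2}).
d·√(n/2) = 0.60 × √(13/2) = 0.60 × 2.550 = 1.530.
z_β = 1.530 − 1.960 = -0.430.
Power = Φ(-0.430) = 0.333.

power ≈ 0.33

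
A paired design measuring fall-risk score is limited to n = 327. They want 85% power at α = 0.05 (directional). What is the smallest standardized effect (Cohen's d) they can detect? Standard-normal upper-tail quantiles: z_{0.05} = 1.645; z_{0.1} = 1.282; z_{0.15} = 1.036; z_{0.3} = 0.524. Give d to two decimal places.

d_min ≈ 0.15

For a single sample (or paired design) of n = 327: d_min = (z_{α} + z_β)/√n.
z-sum = 1.645 + 1.036 = 2.681.
d_min = 2.681 / √327 = 2.681 / 18.083 = 0.148.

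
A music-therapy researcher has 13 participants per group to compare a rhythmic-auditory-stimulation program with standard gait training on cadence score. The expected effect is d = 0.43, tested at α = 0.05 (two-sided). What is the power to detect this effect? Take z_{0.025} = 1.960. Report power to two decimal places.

power ≈ 0.19

For two equal groups, power = Φ(d·√(n/2) − z_{α/2}).
d·√(n/2) = 0.43 × √(13/2) = 0.43 × 2.550 = 1.096.
z_β = 1.096 − 1.960 = -0.864.
Power = Φ(-0.864) = 0.194.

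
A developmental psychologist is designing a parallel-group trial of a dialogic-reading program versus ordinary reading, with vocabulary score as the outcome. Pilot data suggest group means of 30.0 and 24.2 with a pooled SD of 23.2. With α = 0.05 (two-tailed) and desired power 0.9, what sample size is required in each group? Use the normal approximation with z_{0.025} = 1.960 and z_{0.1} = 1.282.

Cohen's d = |M₁ − M₂| / SD_pooled = |30.0 − 24.2| / 23.2 = 5.8 / 23.2 = 0.250.
For two independent groups with equal n: n = 2·((z_{α/2} + z_β) / d)².
z_{α/2} + z_β = 1.960 + 1.282 = 3.242.
n = 2 × (3.242 / 0.250)² = 2 × 12.968² = 2 × 168.17 = 336.3.
Round up to the next whole participant.

n = 337 per group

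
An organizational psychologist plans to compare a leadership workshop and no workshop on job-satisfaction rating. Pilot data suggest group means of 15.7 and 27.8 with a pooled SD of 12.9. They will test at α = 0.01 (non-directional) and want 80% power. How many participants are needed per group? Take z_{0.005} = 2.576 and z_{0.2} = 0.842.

Cohen's d = |M₁ − M₂| / SD_pooled = |15.7 − 27.8| / 12.9 = 12.1 / 12.9 = 0.938.
For two independent groups with equal n: n = 2·((z_{α/2} + z_β) / d)².
z_{α/2} + z_β = 2.576 + 0.842 = 3.418.
n = 2 × (3.418 / 0.938)² = 2 × 3.644² = 2 × 13.28 = 26.6.
Round up to the next whole participant.

n = 27 per group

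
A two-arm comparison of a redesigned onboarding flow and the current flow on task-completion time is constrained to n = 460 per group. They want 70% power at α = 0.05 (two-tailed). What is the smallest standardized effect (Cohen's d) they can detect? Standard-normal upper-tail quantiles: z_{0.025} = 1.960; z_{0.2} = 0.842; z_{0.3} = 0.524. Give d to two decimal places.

For two independent groups of n = 460 each: d_min = (z_{α/2} + z_β)·√(2/n).
z-sum = 1.960 + 0.524 = 2.484.
d_min = 2.484 × √(2/460) = 2.484 × 0.0659 = 0.164.

d_min ≈ 0.16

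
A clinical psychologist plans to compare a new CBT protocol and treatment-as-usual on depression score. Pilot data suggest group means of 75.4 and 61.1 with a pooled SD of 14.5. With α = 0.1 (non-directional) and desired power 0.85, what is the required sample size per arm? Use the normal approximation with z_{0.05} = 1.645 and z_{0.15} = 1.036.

Cohen's d = |M₁ − M₂| / SD_pooled = |75.4 − 61.1| / 14.5 = 14.3 / 14.5 = 0.986.
For two independent groups with equal n: n = 2·((z_{α/2} + z_β) / d)².
z_{α/2} + z_β = 1.645 + 1.036 = 2.681.
n = 2 × (2.681 / 0.986)² = 2 × 2.719² = 2 × 7.39 = 14.8.
Round up to the next whole participant.

n = 15 per group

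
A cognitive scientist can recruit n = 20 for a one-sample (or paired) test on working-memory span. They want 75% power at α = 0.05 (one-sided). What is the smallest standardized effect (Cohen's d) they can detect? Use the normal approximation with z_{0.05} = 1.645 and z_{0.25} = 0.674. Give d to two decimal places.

For a single sample (or paired design) of n = 20: d_min = (z_{α} + z_β)/√n.
z-sum = 1.645 + 0.674 = 2.319.
d_min = 2.319 / √20 = 2.319 / 4.472 = 0.519.

d_min ≈ 0.52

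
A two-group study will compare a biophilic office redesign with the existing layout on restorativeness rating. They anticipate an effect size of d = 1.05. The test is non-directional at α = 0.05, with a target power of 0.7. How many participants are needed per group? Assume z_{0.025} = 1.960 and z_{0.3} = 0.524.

For two independent groups with equal n: n = 2·((z_{α/2} + z_β) / d)².
z_{α/2} + z_β = 1.960 + 0.524 = 2.484.
n = 2 × (2.484 / 1.05)² = 2 × 2.366² = 2 × 5.60 = 11.2.
Round up to the next whole participant.

n = 12 per group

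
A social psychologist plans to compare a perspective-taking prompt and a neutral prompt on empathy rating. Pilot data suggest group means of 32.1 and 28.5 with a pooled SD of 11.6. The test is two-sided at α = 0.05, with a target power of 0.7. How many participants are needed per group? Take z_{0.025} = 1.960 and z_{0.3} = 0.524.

n = 129 per group

Cohen's d = |M₁ − M₂| / SD_pooled = |32.1 − 28.5| / 11.6 = 3.6 / 11.6 = 0.310.
For two independent groups with equal n: n = 2·((z_{α/2} + z_β) / d)².
z_{α/2} + z_β = 1.960 + 0.524 = 2.484.
n = 2 × (2.484 / 0.310)² = 2 × 8.013² = 2 × 64.21 = 128.4.
Round up to the next whole participant.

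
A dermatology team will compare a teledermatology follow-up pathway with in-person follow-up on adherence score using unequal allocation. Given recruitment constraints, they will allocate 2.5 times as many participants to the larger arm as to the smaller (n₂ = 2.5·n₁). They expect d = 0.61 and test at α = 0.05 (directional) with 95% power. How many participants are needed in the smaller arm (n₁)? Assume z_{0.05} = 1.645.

With allocation ratio k = n₂/n₁ = 2.5, Var(x̄₁−x̄₂) = σ²(1/n₁ + 1/(k·n₁)) = σ²·(k+1)/(k·n₁).
So n₁ = (1 + 1/k)·((z_{α} + z_β)/d)² = 1.400 × (3.290/0.61)².
n₁ = 1.400 × 29.09 = 40.7.
Round up: n₁ = 41, giving n₂ = ⌈2.5 × 41⌉ = ⌈102.5⌉ = 103.

n₁ = 41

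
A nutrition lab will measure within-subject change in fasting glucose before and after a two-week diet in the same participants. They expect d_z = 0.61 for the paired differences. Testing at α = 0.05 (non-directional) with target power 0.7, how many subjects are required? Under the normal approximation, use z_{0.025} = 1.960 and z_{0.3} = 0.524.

n = 17 pairs

For a paired (one-sample on differences) test: n = ((z_{α/2} + z_β) / d)².
z_{α/2} + z_β = 1.960 + 0.524 = 2.484.
n = (2.484 / 0.61)² = 4.072² = 16.58.
Round up.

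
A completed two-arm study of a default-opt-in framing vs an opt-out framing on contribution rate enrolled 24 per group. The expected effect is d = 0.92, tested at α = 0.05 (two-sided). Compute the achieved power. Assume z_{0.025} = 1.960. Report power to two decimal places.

power ≈ 0.89

For two equal groups, power = Φ(d·√(n/2) − z_{α/2}).
d·√(n/2) = 0.92 × √(24/2) = 0.92 × 3.464 = 3.187.
z_β = 3.187 − 1.960 = 1.227.
Power = Φ(1.227) = 0.890.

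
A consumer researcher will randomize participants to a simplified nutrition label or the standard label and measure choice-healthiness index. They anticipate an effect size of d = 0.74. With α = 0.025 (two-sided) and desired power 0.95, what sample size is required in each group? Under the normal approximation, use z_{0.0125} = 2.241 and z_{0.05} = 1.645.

n = 56 per group

For two independent groups with equal n: n = 2·((z_{α/2} + z_β) / d)².
z_{α/2} + z_β = 2.241 + 1.645 = 3.886.
n = 2 × (3.886 / 0.74)² = 2 × 5.251² = 2 × 27.58 = 55.2.
Round up to the next whole participant.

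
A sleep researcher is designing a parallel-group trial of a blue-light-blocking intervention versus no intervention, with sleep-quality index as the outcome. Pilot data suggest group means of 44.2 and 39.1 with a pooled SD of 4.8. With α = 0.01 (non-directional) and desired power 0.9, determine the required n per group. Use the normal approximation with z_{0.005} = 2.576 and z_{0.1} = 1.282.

Cohen's d = |M₁ − M₂| / SD_pooled = |44.2 − 39.1| / 4.8 = 5.1 / 4.8 = 1.063.
For two independent groups with equal n: n = 2·((z_{α/2} + z_β) / d)².
z_{α/2} + z_β = 2.576 + 1.282 = 3.858.
n = 2 × (3.858 / 1.063)² = 2 × 3.629² = 2 × 13.17 = 26.3.
Round up to the next whole participant.

n = 27 per group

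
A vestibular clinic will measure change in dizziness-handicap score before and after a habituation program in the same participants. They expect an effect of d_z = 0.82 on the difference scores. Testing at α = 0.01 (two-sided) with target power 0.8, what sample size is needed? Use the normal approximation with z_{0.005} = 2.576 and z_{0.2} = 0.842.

For a paired (one-sample on differences) test: n = ((z_{α/2} + z_β) / d)².
z_{α/2} + z_β = 2.576 + 0.842 = 3.418.
n = (3.418 / 0.82)² = 4.168² = 17.37.
Round up.

n = 18 pairs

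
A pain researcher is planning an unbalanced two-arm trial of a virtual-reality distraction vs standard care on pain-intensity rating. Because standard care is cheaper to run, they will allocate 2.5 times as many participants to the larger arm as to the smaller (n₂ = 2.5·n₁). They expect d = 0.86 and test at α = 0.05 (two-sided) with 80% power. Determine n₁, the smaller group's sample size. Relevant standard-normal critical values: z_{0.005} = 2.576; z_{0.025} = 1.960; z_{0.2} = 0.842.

n₁ = 15

With allocation ratio k = n₂/n₁ = 2.5, Var(x̄₁−x̄₂) = σ²(1/n₁ + 1/(k·n₁)) = σ²·(k+1)/(k·n₁).
So n₁ = (1 + 1/k)·((z_{α/2} + z_β)/d)² = 1.400 × (2.802/0.86)².
n₁ = 1.400 × 10.62 = 14.9.
Round up: n₁ = 15, giving n₂ = ⌈2.5 × 15⌉ = ⌈37.5⌉ = 38.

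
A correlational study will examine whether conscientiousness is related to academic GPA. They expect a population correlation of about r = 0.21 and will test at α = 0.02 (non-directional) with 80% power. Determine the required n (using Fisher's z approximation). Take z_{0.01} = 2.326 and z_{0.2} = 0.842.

n = 224

Fisher's z: C = ½·ln((1+r)/(1−r)) = ½·ln(1.5316) = 0.2132.
n = ((z_{α/2} + z_β)/C)² + 3.
(2.326 + 0.842) / 0.2132 = 3.168 / 0.2132 = 14.859.
n = 14.859² + 3 = 220.80 + 3 = 223.8.
Round up.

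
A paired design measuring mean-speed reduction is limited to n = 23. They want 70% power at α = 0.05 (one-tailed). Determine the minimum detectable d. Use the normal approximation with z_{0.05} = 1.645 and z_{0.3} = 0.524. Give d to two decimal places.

d_min ≈ 0.45

For a single sample (or paired design) of n = 23: d_min = (z_{α} + z_β)/√n.
z-sum = 1.645 + 0.524 = 2.169.
d_min = 2.169 / √23 = 2.169 / 4.796 = 0.452.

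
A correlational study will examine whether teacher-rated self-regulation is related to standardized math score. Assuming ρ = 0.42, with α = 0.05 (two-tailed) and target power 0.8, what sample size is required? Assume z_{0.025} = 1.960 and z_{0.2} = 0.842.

Fisher's z: C = ½·ln((1+r)/(1−r)) = ½·ln(2.4483) = 0.4477.
n = ((z_{α/2} + z_β)/C)² + 3.
(1.960 + 0.842) / 0.4477 = 2.802 / 0.4477 = 6.259.
n = 6.259² + 3 = 39.17 + 3 = 42.2.
Round up.

n = 43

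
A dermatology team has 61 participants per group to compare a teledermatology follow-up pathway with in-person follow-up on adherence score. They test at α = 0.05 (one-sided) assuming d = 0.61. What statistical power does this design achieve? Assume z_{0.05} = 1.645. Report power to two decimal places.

power ≈ 0.96

For two equal groups, power = Φ(d·√(n/2) − z_{α}).
d·√(n/2) = 0.61 × √(61/2) = 0.61 × 5.523 = 3.369.
z_β = 3.369 − 1.645 = 1.724.
Power = Φ(1.724) = 0.958.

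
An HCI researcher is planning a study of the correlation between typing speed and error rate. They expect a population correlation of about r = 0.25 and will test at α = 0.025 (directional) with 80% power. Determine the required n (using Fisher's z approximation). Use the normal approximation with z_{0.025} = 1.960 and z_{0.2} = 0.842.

Fisher's z: C = ½·ln((1+r)/(1−r)) = ½·ln(1.6667) = 0.2554.
n = ((z_{α} + z_β)/C)² + 3.
(1.960 + 0.842) / 0.2554 = 2.802 / 0.2554 = 10.971.
n = 10.971² + 3 = 120.36 + 3 = 123.4.
Round up.

n = 124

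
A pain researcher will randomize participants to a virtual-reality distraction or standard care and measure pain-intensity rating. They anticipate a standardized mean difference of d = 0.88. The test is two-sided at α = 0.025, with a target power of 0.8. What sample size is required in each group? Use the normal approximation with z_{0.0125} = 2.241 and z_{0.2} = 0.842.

n = 25 per group

For two independent groups with equal n: n = 2·((z_{α/2} + z_β) / d)².
z_{α/2} + z_β = 2.241 + 0.842 = 3.083.
n = 2 × (3.083 / 0.88)² = 2 × 3.503² = 2 × 12.27 = 24.5.
Round up to the next whole participant.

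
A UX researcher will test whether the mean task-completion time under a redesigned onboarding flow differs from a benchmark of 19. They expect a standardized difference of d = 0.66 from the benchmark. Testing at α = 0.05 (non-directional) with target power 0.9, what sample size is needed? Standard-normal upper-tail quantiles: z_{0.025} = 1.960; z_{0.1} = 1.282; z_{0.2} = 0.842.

n = 25

For a one-sample test: n = ((z_{α/2} + z_β) / d)².
z_{α/2} + z_β = 1.960 + 1.282 = 3.242.
n = (3.242 / 0.66)² = 4.912² = 24.13.
Round up.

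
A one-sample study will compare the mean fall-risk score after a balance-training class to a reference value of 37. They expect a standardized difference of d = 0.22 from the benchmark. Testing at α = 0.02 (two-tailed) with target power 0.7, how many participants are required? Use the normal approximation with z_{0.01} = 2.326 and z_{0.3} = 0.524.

For a one-sample test: n = ((z_{α/2} + z_β) / d)².
z_{α/2} + z_β = 2.326 + 0.524 = 2.850.
n = (2.850 / 0.22)² = 12.955² = 167.82.
Round up.

n = 168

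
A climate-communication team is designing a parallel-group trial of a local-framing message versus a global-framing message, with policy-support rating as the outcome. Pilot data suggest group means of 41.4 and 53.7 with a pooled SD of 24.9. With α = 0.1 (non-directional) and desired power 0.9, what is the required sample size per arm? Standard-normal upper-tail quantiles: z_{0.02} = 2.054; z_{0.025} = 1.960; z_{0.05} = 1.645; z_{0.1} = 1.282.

Cohen's d = |M₁ − M₂| / SD_pooled = |41.4 − 53.7| / 24.9 = 12.3 / 24.9 = 0.494.
For two independent groups with equal n: n = 2·((z_{α/2} + z_β) / d)².
z_{α/2} + z_β = 1.645 + 1.282 = 2.927.
n = 2 × (2.927 / 0.494)² = 2 × 5.925² = 2 × 35.11 = 70.2.
Round up to the next whole participant.

n = 71 per group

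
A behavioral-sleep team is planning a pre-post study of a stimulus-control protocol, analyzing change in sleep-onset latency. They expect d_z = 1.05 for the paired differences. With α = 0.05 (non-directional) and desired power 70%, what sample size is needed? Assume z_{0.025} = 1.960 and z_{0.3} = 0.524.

For a paired (one-sample on differences) test: n = ((z_{α/2} + z_β) / d)².
z_{α/2} + z_β = 1.960 + 0.524 = 2.484.
n = (2.484 / 1.05)² = 2.366² = 5.60.
Round up.

n = 6 pairs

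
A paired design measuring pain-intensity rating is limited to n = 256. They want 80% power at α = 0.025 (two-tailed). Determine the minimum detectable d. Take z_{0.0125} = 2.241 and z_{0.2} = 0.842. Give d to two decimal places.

For a single sample (or paired design) of n = 256: d_min = (z_{α/2} + z_β)/√n.
z-sum = 2.241 + 0.842 = 3.083.
d_min = 3.083 / √256 = 3.083 / 16.000 = 0.193.

d_min ≈ 0.19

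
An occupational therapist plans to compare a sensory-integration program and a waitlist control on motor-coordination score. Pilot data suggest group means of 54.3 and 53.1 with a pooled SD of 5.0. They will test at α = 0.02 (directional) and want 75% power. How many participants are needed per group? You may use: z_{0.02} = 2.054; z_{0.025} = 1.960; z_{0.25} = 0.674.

Cohen's d = |M₁ − M₂| / SD_pooled = |54.3 − 53.1| / 5.0 = 1.2 / 5.0 = 0.240.
For two independent groups with equal n: n = 2·((z_{α} + z_β) / d)².
z_{α} + z_β = 2.054 + 0.674 = 2.728.
n = 2 × (2.728 / 0.240)² = 2 × 11.367² = 2 × 129.20 = 258.4.
Round up to the next whole participant.

n = 259 per group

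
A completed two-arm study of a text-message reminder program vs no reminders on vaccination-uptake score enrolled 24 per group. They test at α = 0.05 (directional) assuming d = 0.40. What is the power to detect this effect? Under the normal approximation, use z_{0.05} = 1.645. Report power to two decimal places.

power ≈ 0.40

For two equal groups, power = Φ(d·√(n/2) − z_{α}).
d·√(n/2) = 0.40 × √(24/2) = 0.40 × 3.464 = 1.386.
z_β = 1.386 − 1.645 = -0.259.
Power = Φ(-0.259) = 0.398.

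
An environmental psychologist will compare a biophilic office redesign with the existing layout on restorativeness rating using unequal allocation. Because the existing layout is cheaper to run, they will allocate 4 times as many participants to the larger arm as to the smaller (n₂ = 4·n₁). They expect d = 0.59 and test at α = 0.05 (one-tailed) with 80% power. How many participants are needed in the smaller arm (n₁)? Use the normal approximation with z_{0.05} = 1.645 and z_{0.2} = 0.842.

With allocation ratio k = n₂/n₁ = 4, Var(x̄₁−x̄₂) = σ²(1/n₁ + 1/(k·n₁)) = σ²·(k+1)/(k·n₁).
So n₁ = (1 + 1/k)·((z_{α} + z_β)/d)² = 1.250 × (2.487/0.59)².
n₁ = 1.250 × 17.77 = 22.2.
Round up: n₁ = 23, giving n₂ = 4 × 23 = 92.

n₁ = 23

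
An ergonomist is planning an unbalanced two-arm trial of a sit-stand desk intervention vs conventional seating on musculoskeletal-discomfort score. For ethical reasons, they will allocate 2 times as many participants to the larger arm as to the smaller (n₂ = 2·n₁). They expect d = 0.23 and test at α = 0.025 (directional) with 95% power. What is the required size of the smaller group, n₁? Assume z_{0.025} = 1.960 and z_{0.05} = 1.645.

n₁ = 369

With allocation ratio k = n₂/n₁ = 2, Var(x̄₁−x̄₂) = σ²(1/n₁ + 1/(k·n₁)) = σ²·(k+1)/(k·n₁).
So n₁ = (1 + 1/k)·((z_{α} + z_β)/d)² = 1.500 × (3.605/0.23)².
n₁ = 1.500 × 245.67 = 368.5.
Round up: n₁ = 369, giving n₂ = 2 × 369 = 738.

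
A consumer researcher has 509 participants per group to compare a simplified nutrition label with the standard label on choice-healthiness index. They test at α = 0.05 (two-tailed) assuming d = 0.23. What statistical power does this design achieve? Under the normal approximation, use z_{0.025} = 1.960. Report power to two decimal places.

power ≈ 0.96

For two equal groups, power = Φ(d·√(n/2) − z_{α/2}).
d·√(n/2) = 0.23 × √(509/2) = 0.23 × 15.953 = 3.669.
z_β = 3.669 − 1.960 = 1.709.
Power = Φ(1.709) = 0.956.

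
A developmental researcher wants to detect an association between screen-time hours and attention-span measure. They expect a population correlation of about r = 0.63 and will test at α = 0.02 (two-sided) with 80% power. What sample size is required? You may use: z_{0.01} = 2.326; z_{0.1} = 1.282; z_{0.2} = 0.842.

Fisher's z: C = ½·ln((1+r)/(1−r)) = ½·ln(4.4054) = 0.7414.
n = ((z_{α/2} + z_β)/C)² + 3.
(2.326 + 0.842) / 0.7414 = 3.168 / 0.7414 = 4.273.
n = 4.273² + 3 = 18.26 + 3 = 21.3.
Round up.

n = 22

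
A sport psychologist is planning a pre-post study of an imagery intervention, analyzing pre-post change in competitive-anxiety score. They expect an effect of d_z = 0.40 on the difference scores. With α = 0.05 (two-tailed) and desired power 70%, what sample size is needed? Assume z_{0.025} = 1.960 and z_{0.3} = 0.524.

n = 39 pairs

For a paired (one-sample on differences) test: n = ((z_{α/2} + z_β) / d)².
z_{α/2} + z_β = 1.960 + 0.524 = 2.484.
n = (2.484 / 0.40)² = 6.210² = 38.56.
Round up.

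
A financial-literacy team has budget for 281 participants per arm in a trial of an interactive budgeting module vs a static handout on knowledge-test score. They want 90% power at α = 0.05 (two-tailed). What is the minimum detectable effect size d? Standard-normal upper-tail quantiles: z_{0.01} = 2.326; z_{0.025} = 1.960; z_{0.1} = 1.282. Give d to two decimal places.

For two independent groups of n = 281 each: d_min = (z_{α/2} + z_β)·√(2/n).
z-sum = 1.960 + 1.282 = 3.242.
d_min = 3.242 × √(2/281) = 3.242 × 0.0844 = 0.274.

d_min ≈ 0.27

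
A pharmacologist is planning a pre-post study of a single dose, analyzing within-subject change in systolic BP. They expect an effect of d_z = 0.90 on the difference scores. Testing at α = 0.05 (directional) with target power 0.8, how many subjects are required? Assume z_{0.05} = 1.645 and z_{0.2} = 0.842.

For a paired (one-sample on differences) test: n = ((z_{α} + z_β) / d)².
z_{α} + z_β = 1.645 + 0.842 = 2.487.
n = (2.487 / 0.90)² = 2.763² = 7.64.
Round up.

n = 8 pairs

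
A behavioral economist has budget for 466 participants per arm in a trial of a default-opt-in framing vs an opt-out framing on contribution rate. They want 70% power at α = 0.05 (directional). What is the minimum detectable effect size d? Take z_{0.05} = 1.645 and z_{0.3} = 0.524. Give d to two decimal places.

d_min ≈ 0.14

For two independent groups of n = 466 each: d_min = (z_{α} + z_β)·√(2/n).
z-sum = 1.645 + 0.524 = 2.169.
d_min = 2.169 × √(2/466) = 2.169 × 0.0655 = 0.142.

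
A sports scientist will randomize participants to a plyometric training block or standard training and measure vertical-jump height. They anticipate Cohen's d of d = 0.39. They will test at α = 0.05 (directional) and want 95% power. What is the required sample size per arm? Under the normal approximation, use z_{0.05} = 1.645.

n = 143 per group

For two independent groups with equal n: n = 2·((z_{α} + z_β) / d)².
z_{α} + z_β = 1.645 + 1.645 = 3.290.
n = 2 × (3.290 / 0.39)² = 2 × 8.436² = 2 × 71.16 = 142.3.
Round up to the next whole participant.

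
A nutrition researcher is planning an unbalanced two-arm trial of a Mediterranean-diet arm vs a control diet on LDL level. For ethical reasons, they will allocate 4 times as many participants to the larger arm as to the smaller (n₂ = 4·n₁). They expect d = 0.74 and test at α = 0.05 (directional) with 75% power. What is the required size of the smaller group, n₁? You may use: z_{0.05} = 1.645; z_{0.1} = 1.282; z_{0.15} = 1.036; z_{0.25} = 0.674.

With allocation ratio k = n₂/n₁ = 4, Var(x̄₁−x̄₂) = σ²(1/n₁ + 1/(k·n₁)) = σ²·(k+1)/(k·n₁).
So n₁ = (1 + 1/k)·((z_{α} + z_β)/d)² = 1.250 × (2.319/0.74)².
n₁ = 1.250 × 9.82 = 12.3.
Round up: n₁ = 13, giving n₂ = 4 × 13 = 52.

n₁ = 13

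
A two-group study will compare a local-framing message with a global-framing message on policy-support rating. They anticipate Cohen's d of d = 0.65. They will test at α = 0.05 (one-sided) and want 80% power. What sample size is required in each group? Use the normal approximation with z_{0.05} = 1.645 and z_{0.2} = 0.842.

For two independent groups with equal n: n = 2·((z_{α} + z_β) / d)².
z_{α} + z_β = 1.645 + 0.842 = 2.487.
n = 2 × (2.487 / 0.65)² = 2 × 3.826² = 2 × 14.64 = 29.3.
Round up to the next whole participant.

n = 30 per group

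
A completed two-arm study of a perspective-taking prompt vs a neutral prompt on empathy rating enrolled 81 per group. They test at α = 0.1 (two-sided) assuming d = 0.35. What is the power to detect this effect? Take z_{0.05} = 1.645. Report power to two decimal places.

power ≈ 0.72

For two equal groups, power = Φ(d·√(n/2) − z_{α/2}).
d·√(n/2) = 0.35 × √(81/2) = 0.35 × 6.364 = 2.227.
z_β = 2.227 − 1.645 = 0.582.
Power = Φ(0.582) = 0.720.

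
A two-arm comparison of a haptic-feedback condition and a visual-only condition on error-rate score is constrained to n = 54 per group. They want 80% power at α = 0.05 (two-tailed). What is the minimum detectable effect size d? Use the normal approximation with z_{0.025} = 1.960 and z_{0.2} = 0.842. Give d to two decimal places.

d_min ≈ 0.54

For two independent groups of n = 54 each: d_min = (z_{α/2} + z_β)·√(2/n).
z-sum = 1.960 + 0.842 = 2.802.
d_min = 2.802 × √(2/54) = 2.802 × 0.1925 = 0.539.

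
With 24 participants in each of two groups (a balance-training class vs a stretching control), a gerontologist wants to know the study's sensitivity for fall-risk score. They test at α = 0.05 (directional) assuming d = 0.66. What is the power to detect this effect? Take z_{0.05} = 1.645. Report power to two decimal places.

power ≈ 0.74

For two equal groups, power = Φ(d·√(n/2) − z_{α}).
d·√(n/2) = 0.66 × √(24/2) = 0.66 × 3.464 = 2.286.
z_β = 2.286 − 1.645 = 0.641.
Power = Φ(0.641) = 0.739.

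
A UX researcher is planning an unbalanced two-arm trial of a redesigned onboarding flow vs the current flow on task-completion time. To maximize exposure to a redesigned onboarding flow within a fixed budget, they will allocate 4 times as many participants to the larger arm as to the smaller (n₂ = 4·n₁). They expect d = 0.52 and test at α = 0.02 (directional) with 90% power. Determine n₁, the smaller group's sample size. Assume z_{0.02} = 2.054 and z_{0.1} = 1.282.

With allocation ratio k = n₂/n₁ = 4, Var(x̄₁−x̄₂) = σ²(1/n₁ + 1/(k·n₁)) = σ²·(k+1)/(k·n₁).
So n₁ = (1 + 1/k)·((z_{α} + z_β)/d)² = 1.250 × (3.336/0.52)².
n₁ = 1.250 × 41.16 = 51.4.
Round up: n₁ = 52, giving n₂ = 4 × 52 = 208.

n₁ = 52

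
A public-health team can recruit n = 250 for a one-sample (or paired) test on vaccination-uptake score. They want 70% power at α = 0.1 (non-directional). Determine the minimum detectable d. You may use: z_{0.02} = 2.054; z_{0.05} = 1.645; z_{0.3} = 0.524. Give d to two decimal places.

For a single sample (or paired design) of n = 250: d_min = (z_{α/2} + z_β)/√n.
z-sum = 1.645 + 0.524 = 2.169.
d_min = 2.169 / √250 = 2.169 / 15.811 = 0.137.

d_min ≈ 0.14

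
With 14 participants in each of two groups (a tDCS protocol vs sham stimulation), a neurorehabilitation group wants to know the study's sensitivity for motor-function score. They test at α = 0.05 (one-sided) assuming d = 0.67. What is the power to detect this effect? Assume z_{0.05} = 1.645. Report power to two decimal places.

For two equal groups, power = Φ(d·√(n/2) − z_{α}).
d·√(n/2) = 0.67 × √(14/2) = 0.67 × 2.646 = 1.773.
z_β = 1.773 − 1.645 = 0.128.
Power = Φ(0.128) = 0.551.

power ≈ 0.55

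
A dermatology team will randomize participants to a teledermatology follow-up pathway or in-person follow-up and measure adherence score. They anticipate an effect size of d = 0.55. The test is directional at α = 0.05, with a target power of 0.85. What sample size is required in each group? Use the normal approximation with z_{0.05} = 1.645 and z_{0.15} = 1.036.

For two independent groups with equal n: n = 2·((z_{α} + z_β) / d)².
z_{α} + z_β = 1.645 + 1.036 = 2.681.
n = 2 × (2.681 / 0.55)² = 2 × 4.875² = 2 × 23.76 = 47.5.
Round up to the next whole participant.

n = 48 per group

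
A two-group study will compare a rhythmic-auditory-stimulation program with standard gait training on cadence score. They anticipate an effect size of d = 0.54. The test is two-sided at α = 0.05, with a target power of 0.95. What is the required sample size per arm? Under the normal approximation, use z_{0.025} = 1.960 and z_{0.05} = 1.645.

For two independent groups with equal n: n = 2·((z_{α/2} + z_β) / d)².
z_{α/2} + z_β = 1.960 + 1.645 = 3.605.
n = 2 × (3.605 / 0.54)² = 2 × 6.676² = 2 × 44.57 = 89.1.
Round up to the next whole participant.

n = 90 per group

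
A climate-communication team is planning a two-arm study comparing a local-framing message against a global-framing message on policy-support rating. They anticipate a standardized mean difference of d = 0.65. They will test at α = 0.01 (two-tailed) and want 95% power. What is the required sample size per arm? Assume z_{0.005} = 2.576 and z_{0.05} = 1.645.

n = 85 per group

For two independent groups with equal n: n = 2·((z_{α/2} + z_β) / d)².
z_{α/2} + z_β = 2.576 + 1.645 = 4.221.
n = 2 × (4.221 / 0.65)² = 2 × 6.494² = 2 × 42.17 = 84.3.
Round up to the next whole participant.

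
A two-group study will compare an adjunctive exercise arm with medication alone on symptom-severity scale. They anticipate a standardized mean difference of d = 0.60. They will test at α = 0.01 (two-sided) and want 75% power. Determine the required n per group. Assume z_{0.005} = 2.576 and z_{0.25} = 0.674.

n = 59 per group

For two independent groups with equal n: n = 2·((z_{α/2} + z_β) / d)².
z_{α/2} + z_β = 2.576 + 0.674 = 3.250.
n = 2 × (3.250 / 0.60)² = 2 × 5.417² = 2 × 29.34 = 58.7.
Round up to the next whole participant.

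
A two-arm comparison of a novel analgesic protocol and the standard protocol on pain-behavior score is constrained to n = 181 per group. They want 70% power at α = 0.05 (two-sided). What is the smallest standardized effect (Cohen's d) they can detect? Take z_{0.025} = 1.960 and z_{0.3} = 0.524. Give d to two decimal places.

d_min ≈ 0.26

For two independent groups of n = 181 each: d_min = (z_{α/2} + z_β)·√(2/n).
z-sum = 1.960 + 0.524 = 2.484.
d_min = 2.484 × √(2/181) = 2.484 × 0.1051 = 0.261.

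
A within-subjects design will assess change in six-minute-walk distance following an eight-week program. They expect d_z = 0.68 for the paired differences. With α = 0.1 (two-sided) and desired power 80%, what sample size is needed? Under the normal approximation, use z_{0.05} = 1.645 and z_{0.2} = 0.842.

n = 14 pairs

For a paired (one-sample on differences) test: n = ((z_{α/2} + z_β) / d)².
z_{α/2} + z_β = 1.645 + 0.842 = 2.487.
n = (2.487 / 0.68)² = 3.657² = 13.38.
Round up.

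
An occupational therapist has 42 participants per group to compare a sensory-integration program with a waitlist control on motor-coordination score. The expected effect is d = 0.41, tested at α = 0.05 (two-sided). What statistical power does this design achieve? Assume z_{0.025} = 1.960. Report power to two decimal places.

For two equal groups, power = Φ(d·√(n/2) − z_{α/2}).
d·√(n/2) = 0.41 × √(42/2) = 0.41 × 4.583 = 1.879.
z_β = 1.879 − 1.960 = -0.081.
Power = Φ(-0.081) = 0.468.

power ≈ 0.47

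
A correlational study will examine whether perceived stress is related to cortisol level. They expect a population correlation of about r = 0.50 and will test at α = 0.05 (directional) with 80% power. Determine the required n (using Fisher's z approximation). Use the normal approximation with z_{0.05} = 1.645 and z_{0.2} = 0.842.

n = 24

Fisher's z: C = ½·ln((1+r)/(1−r)) = ½·ln(3.0000) = 0.5493.
n = ((z_{α} + z_β)/C)² + 3.
(1.645 + 0.842) / 0.5493 = 2.487 / 0.5493 = 4.528.
n = 4.528² + 3 = 20.50 + 3 = 23.5.
Round up.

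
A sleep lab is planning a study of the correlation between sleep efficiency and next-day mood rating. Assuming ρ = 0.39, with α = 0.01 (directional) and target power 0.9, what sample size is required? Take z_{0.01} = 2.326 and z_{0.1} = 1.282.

n = 80

Fisher's z: C = ½·ln((1+r)/(1−r)) = ½·ln(2.2787) = 0.4118.
n = ((z_{α} + z_β)/C)² + 3.
(2.326 + 1.282) / 0.4118 = 3.608 / 0.4118 = 8.762.
n = 8.762² + 3 = 76.76 + 3 = 79.8.
Round up.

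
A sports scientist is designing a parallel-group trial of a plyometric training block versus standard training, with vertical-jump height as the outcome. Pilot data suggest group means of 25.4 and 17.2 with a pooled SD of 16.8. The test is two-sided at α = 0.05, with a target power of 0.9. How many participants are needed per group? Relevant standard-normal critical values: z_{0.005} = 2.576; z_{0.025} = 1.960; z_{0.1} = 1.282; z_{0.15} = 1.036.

n = 89 per group

Cohen's d = |M₁ − M₂| / SD_pooled = |25.4 − 17.2| / 16.8 = 8.2 / 16.8 = 0.488.
For two independent groups with equal n: n = 2·((z_{α/2} + z_β) / d)².
z_{α/2} + z_β = 1.960 + 1.282 = 3.242.
n = 2 × (3.242 / 0.488)² = 2 × 6.643² = 2 × 44.14 = 88.3.
Round up to the next whole participant.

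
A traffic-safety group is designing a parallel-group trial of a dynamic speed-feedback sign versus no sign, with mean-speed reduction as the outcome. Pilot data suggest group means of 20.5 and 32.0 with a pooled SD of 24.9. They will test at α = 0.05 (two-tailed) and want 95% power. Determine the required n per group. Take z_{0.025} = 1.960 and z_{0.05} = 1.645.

n = 122 per group

Cohen's d = |M₁ − M₂| / SD_pooled = |20.5 − 32.0| / 24.9 = 11.5 / 24.9 = 0.462.
For two independent groups with equal n: n = 2·((z_{α/2} + z_β) / d)².
z_{α/2} + z_β = 1.960 + 1.645 = 3.605.
n = 2 × (3.605 / 0.462)² = 2 × 7.803² = 2 × 60.89 = 121.8.
Round up to the next whole participant.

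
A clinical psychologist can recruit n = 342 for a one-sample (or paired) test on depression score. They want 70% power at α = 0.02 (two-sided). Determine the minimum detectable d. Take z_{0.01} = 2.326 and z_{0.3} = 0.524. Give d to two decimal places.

For a single sample (or paired design) of n = 342: d_min = (z_{α/2} + z_β)/√n.
z-sum = 2.326 + 0.524 = 2.850.
d_min = 2.850 / √342 = 2.850 / 18.493 = 0.154.

d_min ≈ 0.15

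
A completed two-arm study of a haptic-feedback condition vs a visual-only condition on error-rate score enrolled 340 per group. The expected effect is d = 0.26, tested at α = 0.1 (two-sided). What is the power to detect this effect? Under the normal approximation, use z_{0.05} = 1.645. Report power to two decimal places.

For two equal groups, power = Φ(d·√(n/2) − z_{α/2}).
d·√(n/2) = 0.26 × √(340/2) = 0.26 × 13.038 = 3.390.
z_β = 3.390 − 1.645 = 1.745.
Power = Φ(1.745) = 0.960.

power ≈ 0.96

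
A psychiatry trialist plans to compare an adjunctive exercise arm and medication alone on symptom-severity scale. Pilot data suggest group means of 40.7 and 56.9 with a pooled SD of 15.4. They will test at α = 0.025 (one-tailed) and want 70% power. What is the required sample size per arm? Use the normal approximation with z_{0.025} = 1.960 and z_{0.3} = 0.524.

n = 12 per group

Cohen's d = |M₁ − M₂| / SD_pooled = |40.7 − 56.9| / 15.4 = 16.2 / 15.4 = 1.052.
For two independent groups with equal n: n = 2·((z_{α} + z_β) / d)².
z_{α} + z_β = 1.960 + 0.524 = 2.484.
n = 2 × (2.484 / 1.052)² = 2 × 2.361² = 2 × 5.58 = 11.2.
Round up to the next whole participant.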